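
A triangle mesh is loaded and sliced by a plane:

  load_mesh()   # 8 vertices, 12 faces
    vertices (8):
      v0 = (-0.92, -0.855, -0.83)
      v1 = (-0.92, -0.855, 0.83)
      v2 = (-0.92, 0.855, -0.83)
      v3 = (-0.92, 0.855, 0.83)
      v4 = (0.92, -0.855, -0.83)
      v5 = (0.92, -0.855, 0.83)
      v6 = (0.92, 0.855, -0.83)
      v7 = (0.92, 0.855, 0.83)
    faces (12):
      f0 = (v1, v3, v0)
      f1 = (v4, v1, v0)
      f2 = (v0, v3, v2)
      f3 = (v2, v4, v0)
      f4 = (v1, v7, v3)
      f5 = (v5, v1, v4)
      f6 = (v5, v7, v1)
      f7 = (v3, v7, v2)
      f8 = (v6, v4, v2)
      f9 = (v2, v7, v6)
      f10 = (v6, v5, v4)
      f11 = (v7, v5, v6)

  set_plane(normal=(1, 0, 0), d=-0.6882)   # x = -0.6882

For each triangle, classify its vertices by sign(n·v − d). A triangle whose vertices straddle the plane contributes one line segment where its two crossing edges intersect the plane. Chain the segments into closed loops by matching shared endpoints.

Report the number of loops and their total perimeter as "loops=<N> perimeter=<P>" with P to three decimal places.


loops=1 perimeter=6.740

Straddling triangles (8 of 12):
  (v4,v1,v0) [+--] → (-0.6882, -0.855, 0.620876)–(-0.6882, -0.855, -0.83)  len=1.4509
  (v2,v4,v0) [-+-] → (-0.6882, 0.639577, -0.83)–(-0.6882, -0.855, -0.83)  len=1.4946
  (v1,v7,v3) [-+-] → (-0.6882, -0.639577, 0.83)–(-0.6882, 0.855, 0.83)  len=1.4946
  (v5,v1,v4) [+-+] → (-0.6882, -0.855, 0.83)–(-0.6882, -0.855, 0.620876)  len=0.2091
  (v5,v7,v1) [++-] → (-0.6882, -0.639577, 0.83)–(-0.6882, -0.855, 0.83)  len=0.2154
  (v3,v7,v2) [-+-] → (-0.6882, 0.855, 0.83)–(-0.6882, 0.855, -0.620876)  len=1.4509
  (v6,v4,v2) [++-] → (-0.6882, 0.639577, -0.83)–(-0.6882, 0.855, -0.83)  len=0.2154
  (v2,v7,v6) [-++] → (-0.6882, 0.855, -0.620876)–(-0.6882, 0.855, -0.83)  len=0.2091

Chained into 1 loop(s):
  loop 1: 8 segments, perimeter = 6.7400
Total perimeter = 6.740


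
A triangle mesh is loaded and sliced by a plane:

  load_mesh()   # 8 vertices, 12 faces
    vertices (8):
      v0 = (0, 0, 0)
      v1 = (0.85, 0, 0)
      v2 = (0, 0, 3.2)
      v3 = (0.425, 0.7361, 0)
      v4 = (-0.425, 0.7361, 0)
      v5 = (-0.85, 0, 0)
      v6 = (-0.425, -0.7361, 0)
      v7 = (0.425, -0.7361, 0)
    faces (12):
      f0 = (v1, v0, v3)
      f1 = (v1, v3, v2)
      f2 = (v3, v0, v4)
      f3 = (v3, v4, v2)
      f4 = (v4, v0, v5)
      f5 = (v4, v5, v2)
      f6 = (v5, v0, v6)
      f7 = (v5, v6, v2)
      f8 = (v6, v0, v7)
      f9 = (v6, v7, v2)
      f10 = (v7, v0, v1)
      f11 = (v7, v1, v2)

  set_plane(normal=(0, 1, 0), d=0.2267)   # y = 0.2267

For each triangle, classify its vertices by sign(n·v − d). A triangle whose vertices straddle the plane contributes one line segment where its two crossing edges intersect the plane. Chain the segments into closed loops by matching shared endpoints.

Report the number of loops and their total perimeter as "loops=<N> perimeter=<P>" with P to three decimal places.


loops=1 perimeter=6.283

Straddling triangles (6 of 12):
  (v1,v0,v3) [--+] → (0.130889, 0.2267, 0)–(0.719111, 0.2267, 0)  len=0.5882
  (v1,v3,v2) [-+-] → (0.719111, 0.2267, 0)–(0.130889, 0.2267, 2.21448)  len=2.2913
  (v3,v0,v4) [+-+] → (0.130889, 0.2267, 0)–(-0.130889, 0.2267, 0)  len=0.2618
  (v3,v4,v2) [++-] → (-0.130889, 0.2267, 2.21448)–(0.130889, 0.2267, 2.21448)  len=0.2618
  (v4,v0,v5) [+--] → (-0.130889, 0.2267, 0)–(-0.719111, 0.2267, 0)  len=0.5882
  (v4,v5,v2) [+--] → (-0.719111, 0.2267, 0)–(-0.130889, 0.2267, 2.21448)  len=2.2913

Chained into 1 loop(s):
  loop 1: 6 segments, perimeter = 6.2825
Total perimeter = 6.283


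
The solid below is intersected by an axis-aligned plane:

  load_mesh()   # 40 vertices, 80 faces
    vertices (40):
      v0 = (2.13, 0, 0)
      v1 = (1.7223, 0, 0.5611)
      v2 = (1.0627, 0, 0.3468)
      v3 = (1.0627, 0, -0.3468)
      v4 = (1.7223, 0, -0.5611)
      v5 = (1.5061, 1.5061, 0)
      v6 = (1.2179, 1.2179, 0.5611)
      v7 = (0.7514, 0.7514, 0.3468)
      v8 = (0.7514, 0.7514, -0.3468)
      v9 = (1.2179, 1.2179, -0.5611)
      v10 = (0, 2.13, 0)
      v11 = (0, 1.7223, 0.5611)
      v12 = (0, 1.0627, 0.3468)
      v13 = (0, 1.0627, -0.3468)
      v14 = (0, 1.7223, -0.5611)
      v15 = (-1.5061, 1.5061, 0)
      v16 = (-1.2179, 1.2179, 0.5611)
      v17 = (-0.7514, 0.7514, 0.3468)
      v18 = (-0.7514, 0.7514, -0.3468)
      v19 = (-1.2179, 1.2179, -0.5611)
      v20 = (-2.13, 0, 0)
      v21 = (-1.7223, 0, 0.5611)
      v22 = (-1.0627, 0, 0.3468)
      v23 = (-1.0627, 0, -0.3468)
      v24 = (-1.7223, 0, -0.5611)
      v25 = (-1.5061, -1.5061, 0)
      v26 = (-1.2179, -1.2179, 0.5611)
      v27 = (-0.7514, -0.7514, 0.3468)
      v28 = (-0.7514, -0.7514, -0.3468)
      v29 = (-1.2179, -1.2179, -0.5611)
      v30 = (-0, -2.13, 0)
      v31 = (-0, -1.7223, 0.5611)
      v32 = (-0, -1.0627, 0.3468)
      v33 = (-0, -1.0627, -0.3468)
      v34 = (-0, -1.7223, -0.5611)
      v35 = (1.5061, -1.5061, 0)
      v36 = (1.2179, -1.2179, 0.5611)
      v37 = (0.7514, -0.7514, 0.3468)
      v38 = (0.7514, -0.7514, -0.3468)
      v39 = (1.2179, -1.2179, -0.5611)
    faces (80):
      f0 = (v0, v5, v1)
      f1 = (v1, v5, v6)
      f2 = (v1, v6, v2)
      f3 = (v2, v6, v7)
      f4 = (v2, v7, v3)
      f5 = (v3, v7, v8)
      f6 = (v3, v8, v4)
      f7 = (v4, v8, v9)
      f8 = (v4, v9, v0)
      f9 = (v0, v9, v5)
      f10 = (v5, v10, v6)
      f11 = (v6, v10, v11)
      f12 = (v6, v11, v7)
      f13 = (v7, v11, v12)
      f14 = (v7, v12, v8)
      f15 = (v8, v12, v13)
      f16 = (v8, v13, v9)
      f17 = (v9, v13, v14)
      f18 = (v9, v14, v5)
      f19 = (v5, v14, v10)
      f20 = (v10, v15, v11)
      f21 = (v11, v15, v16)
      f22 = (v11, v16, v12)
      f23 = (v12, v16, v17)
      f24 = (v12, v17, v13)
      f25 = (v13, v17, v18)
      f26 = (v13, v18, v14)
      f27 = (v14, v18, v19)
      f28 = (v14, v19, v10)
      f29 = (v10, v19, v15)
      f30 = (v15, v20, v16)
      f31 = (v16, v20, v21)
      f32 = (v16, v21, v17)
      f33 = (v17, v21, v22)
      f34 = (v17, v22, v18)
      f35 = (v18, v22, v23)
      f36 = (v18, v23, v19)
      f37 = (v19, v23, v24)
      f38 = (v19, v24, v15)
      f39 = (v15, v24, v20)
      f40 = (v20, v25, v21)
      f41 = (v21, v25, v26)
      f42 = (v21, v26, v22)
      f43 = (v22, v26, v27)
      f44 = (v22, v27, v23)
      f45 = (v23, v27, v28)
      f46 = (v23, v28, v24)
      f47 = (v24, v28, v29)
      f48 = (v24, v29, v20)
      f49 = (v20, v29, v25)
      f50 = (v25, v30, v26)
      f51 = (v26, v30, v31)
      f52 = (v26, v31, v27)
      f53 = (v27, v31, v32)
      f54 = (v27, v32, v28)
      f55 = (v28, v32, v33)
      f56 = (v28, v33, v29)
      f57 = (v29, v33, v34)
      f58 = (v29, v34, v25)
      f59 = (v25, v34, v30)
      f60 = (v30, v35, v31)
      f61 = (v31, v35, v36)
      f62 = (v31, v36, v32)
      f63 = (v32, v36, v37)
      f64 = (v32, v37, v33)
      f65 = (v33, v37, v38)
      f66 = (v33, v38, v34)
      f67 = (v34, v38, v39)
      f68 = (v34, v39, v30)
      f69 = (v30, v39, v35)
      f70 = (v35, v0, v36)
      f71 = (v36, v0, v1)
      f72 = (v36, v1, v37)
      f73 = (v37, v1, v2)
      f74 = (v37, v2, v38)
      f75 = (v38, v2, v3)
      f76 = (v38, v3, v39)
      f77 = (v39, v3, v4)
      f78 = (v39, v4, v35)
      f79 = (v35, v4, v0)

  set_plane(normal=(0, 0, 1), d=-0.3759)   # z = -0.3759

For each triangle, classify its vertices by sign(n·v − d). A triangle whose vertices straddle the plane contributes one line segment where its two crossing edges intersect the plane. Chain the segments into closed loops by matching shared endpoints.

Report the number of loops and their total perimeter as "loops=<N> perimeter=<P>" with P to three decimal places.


loops=2 perimeter=18.425

Straddling triangles (32 of 80):
  (v3,v8,v4) [++-] → (0.883239, 0.649367, -0.3759)–(1.15227, 0, -0.3759)  len=0.7029
  (v4,v8,v9) [-+-] → (0.883239, 0.649367, -0.3759)–(0.814746, 0.814746, -0.3759)  len=0.1790
  (v4,v9,v0) [--+] → (1.51895, 0.815913, -0.3759)–(1.85687, 0, -0.3759)  len=0.8831
  (v0,v9,v5) [+-+] → (1.51895, 0.815913, -0.3759)–(1.31303, 1.31303, -0.3759)  len=0.5381
  (v8,v13,v9) [++-] → (0.16538, 1.08377, -0.3759)–(0.814746, 0.814746, -0.3759)  len=0.7029
  (v9,v13,v14) [-+-] → (0.16538, 1.08377, -0.3759)–(0, 1.15227, -0.3759)  len=0.1790
  (v9,v14,v5) [--+] → (0.497112, 1.65094, -0.3759)–(1.31303, 1.31303, -0.3759)  len=0.8831
  (v5,v14,v10) [+-+] → (0.497112, 1.65094, -0.3759)–(0, 1.85687, -0.3759)  len=0.5381
  (v13,v18,v14) [++-] → (-0.649367, 0.883239, -0.3759)–(0, 1.15227, -0.3759)  len=0.7029
  (v14,v18,v19) [-+-] → (-0.649367, 0.883239, -0.3759)–(-0.814746, 0.814746, -0.3759)  len=0.1790
  (v14,v19,v10) [--+] → (-0.815913, 1.51895, -0.3759)–(0, 1.85687, -0.3759)  len=0.8831
  (v10,v19,v15) [+-+] → (-0.815913, 1.51895, -0.3759)–(-1.31303, 1.31303, -0.3759)  len=0.5381
  (v18,v23,v19) [++-] → (-1.08377, 0.16538, -0.3759)–(-0.814746, 0.814746, -0.3759)  len=0.7029
  (v19,v23,v24) [-+-] → (-1.08377, 0.16538, -0.3759)–(-1.15227, 0, -0.3759)  len=0.1790
  (v19,v24,v15) [--+] → (-1.65094, 0.497112, -0.3759)–(-1.31303, 1.31303, -0.3759)  len=0.8831
  (v15,v24,v20) [+-+] → (-1.65094, 0.497112, -0.3759)–(-1.85687, 0, -0.3759)  len=0.5381
  (v23,v28,v24) [++-] → (-0.883239, -0.649367, -0.3759)–(-1.15227, 0, -0.3759)  len=0.7029
  (v24,v28,v29) [-+-] → (-0.883239, -0.649367, -0.3759)–(-0.814746, -0.814746, -0.3759)  len=0.1790
  (v24,v29,v20) [--+] → (-1.51895, -0.815913, -0.3759)–(-1.85687, 0, -0.3759)  len=0.8831
  (v20,v29,v25) [+-+] → (-1.51895, -0.815913, -0.3759)–(-1.31303, -1.31303, -0.3759)  len=0.5381
  (v28,v33,v29) [++-] → (-0.16538, -1.08377, -0.3759)–(-0.814746, -0.814746, -0.3759)  len=0.7029
  (v29,v33,v34) [-+-] → (-0.16538, -1.08377, -0.3759)–(0, -1.15227, -0.3759)  len=0.1790
  (v29,v34,v25) [--+] → (-0.497112, -1.65094, -0.3759)–(-1.31303, -1.31303, -0.3759)  len=0.8831
  (v25,v34,v30) [+-+] → (-0.497112, -1.65094, -0.3759)–(0, -1.85687, -0.3759)  len=0.5381
  (v33,v38,v34) [++-] → (0.649367, -0.883239, -0.3759)–(0, -1.15227, -0.3759)  len=0.7029
  (v34,v38,v39) [-+-] → (0.649367, -0.883239, -0.3759)–(0.814746, -0.814746, -0.3759)  len=0.1790
  (v34,v39,v30) [--+] → (0.815913, -1.51895, -0.3759)–(0, -1.85687, -0.3759)  len=0.8831
  (v30,v39,v35) [+-+] → (0.815913, -1.51895, -0.3759)–(1.31303, -1.31303, -0.3759)  len=0.5381
  (v38,v3,v39) [++-] → (1.08377, -0.16538, -0.3759)–(0.814746, -0.814746, -0.3759)  len=0.7029
  (v39,v3,v4) [-+-] → (1.08377, -0.16538, -0.3759)–(1.15227, 0, -0.3759)  len=0.1790
  (v39,v4,v35) [--+] → (1.65094, -0.497112, -0.3759)–(1.31303, -1.31303, -0.3759)  len=0.8831
  (v35,v4,v0) [+-+] → (1.65094, -0.497112, -0.3759)–(1.85687, 0, -0.3759)  len=0.5381

Chained into 2 loop(s):
  loop 1: 16 segments, perimeter = 7.0551
  loop 2: 16 segments, perimeter = 11.3696
Total perimeter = 18.425


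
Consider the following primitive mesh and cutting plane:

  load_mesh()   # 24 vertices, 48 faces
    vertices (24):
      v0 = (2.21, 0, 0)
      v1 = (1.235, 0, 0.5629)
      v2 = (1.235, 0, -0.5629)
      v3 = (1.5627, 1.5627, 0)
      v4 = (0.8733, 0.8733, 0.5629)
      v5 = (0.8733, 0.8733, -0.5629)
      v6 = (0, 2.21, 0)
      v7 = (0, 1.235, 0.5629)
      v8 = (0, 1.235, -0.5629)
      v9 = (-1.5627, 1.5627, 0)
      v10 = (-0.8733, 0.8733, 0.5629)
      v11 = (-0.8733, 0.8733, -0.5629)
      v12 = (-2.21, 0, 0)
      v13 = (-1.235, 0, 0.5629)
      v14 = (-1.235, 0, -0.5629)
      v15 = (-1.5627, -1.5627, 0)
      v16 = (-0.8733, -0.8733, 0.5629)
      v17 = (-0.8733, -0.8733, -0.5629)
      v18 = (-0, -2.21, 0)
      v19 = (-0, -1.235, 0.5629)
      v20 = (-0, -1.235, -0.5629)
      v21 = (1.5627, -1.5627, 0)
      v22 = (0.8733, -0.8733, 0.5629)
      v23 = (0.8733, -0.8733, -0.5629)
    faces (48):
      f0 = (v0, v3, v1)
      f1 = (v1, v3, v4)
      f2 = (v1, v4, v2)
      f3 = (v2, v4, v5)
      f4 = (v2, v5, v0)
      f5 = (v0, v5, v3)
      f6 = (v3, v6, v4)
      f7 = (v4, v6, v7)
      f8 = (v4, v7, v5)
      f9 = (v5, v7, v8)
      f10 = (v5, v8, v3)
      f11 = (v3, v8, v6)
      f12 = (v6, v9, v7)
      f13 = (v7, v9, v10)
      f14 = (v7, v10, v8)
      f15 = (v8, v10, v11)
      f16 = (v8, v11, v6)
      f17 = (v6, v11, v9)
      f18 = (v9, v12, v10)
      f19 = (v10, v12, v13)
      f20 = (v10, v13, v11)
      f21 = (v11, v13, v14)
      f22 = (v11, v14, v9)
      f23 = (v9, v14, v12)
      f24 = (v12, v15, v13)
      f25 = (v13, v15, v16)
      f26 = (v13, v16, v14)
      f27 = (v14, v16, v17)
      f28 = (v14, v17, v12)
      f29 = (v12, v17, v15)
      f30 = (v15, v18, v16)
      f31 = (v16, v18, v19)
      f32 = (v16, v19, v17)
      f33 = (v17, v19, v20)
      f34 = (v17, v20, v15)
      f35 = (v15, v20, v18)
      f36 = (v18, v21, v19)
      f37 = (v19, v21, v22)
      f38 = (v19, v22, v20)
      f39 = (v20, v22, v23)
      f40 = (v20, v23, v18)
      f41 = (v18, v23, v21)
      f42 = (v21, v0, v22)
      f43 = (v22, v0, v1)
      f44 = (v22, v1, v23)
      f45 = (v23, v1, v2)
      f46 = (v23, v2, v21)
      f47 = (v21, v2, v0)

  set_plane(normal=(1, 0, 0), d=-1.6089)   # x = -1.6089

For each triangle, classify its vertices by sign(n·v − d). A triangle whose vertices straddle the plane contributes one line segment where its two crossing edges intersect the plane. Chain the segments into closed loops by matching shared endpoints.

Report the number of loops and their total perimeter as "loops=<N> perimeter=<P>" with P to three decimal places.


loops=1 perimeter=5.968

Straddling triangles (6 of 48):
  (v9,v12,v10) [+-+] → (-1.6089, 1.45116, 0)–(-1.6089, 0.392714, 0.25313)  len=1.0883
  (v10,v12,v13) [+-+] → (-1.6089, 0.392714, 0.25313)–(-1.6089, 0, 0.347035)  len=0.4038
  (v9,v14,v12) [++-] → (-1.6089, 0, -0.347035)–(-1.6089, 1.45116, 0)  len=1.4921
  (v12,v15,v13) [-++] → (-1.6089, -1.45116, 0)–(-1.6089, 0, 0.347035)  len=1.4921
  (v14,v17,v12) [++-] → (-1.6089, -0.392714, -0.25313)–(-1.6089, 0, -0.347035)  len=0.4038
  (v12,v17,v15) [-++] → (-1.6089, -0.392714, -0.25313)–(-1.6089, -1.45116, 0)  len=1.0883

Chained into 1 loop(s):
  loop 1: 6 segments, perimeter = 5.9683
Total perimeter = 5.968


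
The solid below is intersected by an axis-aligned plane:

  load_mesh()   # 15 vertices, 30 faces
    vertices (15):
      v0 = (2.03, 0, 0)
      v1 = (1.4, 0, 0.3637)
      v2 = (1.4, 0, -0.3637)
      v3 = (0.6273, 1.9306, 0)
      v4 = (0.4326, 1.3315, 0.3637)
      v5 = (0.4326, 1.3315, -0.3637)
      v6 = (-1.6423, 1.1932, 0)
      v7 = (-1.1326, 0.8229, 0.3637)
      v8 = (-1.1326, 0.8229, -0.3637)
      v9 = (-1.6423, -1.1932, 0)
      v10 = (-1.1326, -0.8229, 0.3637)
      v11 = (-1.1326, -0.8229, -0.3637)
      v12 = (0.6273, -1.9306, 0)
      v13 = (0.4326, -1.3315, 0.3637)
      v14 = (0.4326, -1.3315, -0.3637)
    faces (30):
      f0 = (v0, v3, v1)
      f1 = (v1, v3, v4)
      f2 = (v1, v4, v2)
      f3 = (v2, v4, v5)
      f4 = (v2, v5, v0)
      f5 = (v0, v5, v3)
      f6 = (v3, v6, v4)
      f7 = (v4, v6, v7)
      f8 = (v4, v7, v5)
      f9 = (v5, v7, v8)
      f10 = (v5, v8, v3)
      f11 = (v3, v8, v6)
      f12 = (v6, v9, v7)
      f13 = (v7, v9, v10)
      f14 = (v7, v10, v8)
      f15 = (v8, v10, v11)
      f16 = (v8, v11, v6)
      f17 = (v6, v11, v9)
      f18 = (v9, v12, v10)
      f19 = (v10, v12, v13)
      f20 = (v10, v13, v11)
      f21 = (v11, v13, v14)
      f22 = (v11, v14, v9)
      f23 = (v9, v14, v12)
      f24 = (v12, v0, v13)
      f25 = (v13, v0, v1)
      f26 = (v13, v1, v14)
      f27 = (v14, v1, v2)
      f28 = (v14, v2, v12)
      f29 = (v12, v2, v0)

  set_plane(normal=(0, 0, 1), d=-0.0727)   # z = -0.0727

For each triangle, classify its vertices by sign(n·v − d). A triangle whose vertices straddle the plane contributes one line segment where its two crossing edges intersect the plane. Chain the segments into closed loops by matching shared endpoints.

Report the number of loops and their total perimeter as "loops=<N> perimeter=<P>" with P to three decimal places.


Straddling triangles (20 of 30):
  (v1,v4,v2) [++-] → (1.01299, 0.532673, -0.0727)–(1.4, 0, -0.0727)  len=0.6584
  (v2,v4,v5) [-+-] → (1.01299, 0.532673, -0.0727)–(0.4326, 1.3315, -0.0727)  len=0.9874
  (v2,v5,v0) [--+] → (1.7107, 0.266154, -0.0727)–(1.90407, 0, -0.0727)  len=0.3290
  (v0,v5,v3) [+-+] → (1.7107, 0.266154, -0.0727)–(0.588381, 1.81085, -0.0727)  len=1.9094
  (v4,v7,v5) [++-] → (-0.193566, 1.12803, -0.0727)–(0.4326, 1.3315, -0.0727)  len=0.6584
  (v5,v7,v8) [-+-] → (-0.193566, 1.12803, -0.0727)–(-1.1326, 0.8229, -0.0727)  len=0.9874
  (v5,v8,v3) [--+] → (0.275514, 1.70918, -0.0727)–(0.588381, 1.81085, -0.0727)  len=0.3290
  (v3,v8,v6) [+-+] → (0.275514, 1.70918, -0.0727)–(-1.54042, 1.11918, -0.0727)  len=1.9094
  (v7,v10,v8) [++-] → (-1.1326, 0.164489, -0.0727)–(-1.1326, 0.8229, -0.0727)  len=0.6584
  (v8,v10,v11) [-+-] → (-1.1326, 0.164489, -0.0727)–(-1.1326, -0.8229, -0.0727)  len=0.9874
  (v8,v11,v6) [--+] → (-1.54042, 0.790202, -0.0727)–(-1.54042, 1.11918, -0.0727)  len=0.3290
  (v6,v11,v9) [+-+] → (-1.54042, 0.790202, -0.0727)–(-1.54042, -1.11918, -0.0727)  len=1.9094
  (v10,v13,v11) [++-] → (-0.506434, -1.02637, -0.0727)–(-1.1326, -0.8229, -0.0727)  len=0.6584
  (v11,v13,v14) [-+-] → (-0.506434, -1.02637, -0.0727)–(0.4326, -1.3315, -0.0727)  len=0.9874
  (v11,v14,v9) [--+] → (-1.22755, -1.22084, -0.0727)–(-1.54042, -1.11918, -0.0727)  len=0.3290
  (v9,v14,v12) [+-+] → (-1.22755, -1.22084, -0.0727)–(0.588381, -1.81085, -0.0727)  len=1.9094
  (v13,v1,v14) [++-] → (0.819613, -0.798827, -0.0727)–(0.4326, -1.3315, -0.0727)  len=0.6584
  (v14,v1,v2) [-+-] → (0.819613, -0.798827, -0.0727)–(1.4, 0, -0.0727)  len=0.9874
  (v14,v2,v12) [--+] → (0.781755, -1.54469, -0.0727)–(0.588381, -1.81085, -0.0727)  len=0.3290
  (v12,v2,v0) [+-+] → (0.781755, -1.54469, -0.0727)–(1.90407, 0, -0.0727)  len=1.9094

Chained into 2 loop(s):
  loop 1: 10 segments, perimeter = 8.2290
  loop 2: 10 segments, perimeter = 11.1917
Total perimeter = 19.421

loops=2 perimeter=19.421


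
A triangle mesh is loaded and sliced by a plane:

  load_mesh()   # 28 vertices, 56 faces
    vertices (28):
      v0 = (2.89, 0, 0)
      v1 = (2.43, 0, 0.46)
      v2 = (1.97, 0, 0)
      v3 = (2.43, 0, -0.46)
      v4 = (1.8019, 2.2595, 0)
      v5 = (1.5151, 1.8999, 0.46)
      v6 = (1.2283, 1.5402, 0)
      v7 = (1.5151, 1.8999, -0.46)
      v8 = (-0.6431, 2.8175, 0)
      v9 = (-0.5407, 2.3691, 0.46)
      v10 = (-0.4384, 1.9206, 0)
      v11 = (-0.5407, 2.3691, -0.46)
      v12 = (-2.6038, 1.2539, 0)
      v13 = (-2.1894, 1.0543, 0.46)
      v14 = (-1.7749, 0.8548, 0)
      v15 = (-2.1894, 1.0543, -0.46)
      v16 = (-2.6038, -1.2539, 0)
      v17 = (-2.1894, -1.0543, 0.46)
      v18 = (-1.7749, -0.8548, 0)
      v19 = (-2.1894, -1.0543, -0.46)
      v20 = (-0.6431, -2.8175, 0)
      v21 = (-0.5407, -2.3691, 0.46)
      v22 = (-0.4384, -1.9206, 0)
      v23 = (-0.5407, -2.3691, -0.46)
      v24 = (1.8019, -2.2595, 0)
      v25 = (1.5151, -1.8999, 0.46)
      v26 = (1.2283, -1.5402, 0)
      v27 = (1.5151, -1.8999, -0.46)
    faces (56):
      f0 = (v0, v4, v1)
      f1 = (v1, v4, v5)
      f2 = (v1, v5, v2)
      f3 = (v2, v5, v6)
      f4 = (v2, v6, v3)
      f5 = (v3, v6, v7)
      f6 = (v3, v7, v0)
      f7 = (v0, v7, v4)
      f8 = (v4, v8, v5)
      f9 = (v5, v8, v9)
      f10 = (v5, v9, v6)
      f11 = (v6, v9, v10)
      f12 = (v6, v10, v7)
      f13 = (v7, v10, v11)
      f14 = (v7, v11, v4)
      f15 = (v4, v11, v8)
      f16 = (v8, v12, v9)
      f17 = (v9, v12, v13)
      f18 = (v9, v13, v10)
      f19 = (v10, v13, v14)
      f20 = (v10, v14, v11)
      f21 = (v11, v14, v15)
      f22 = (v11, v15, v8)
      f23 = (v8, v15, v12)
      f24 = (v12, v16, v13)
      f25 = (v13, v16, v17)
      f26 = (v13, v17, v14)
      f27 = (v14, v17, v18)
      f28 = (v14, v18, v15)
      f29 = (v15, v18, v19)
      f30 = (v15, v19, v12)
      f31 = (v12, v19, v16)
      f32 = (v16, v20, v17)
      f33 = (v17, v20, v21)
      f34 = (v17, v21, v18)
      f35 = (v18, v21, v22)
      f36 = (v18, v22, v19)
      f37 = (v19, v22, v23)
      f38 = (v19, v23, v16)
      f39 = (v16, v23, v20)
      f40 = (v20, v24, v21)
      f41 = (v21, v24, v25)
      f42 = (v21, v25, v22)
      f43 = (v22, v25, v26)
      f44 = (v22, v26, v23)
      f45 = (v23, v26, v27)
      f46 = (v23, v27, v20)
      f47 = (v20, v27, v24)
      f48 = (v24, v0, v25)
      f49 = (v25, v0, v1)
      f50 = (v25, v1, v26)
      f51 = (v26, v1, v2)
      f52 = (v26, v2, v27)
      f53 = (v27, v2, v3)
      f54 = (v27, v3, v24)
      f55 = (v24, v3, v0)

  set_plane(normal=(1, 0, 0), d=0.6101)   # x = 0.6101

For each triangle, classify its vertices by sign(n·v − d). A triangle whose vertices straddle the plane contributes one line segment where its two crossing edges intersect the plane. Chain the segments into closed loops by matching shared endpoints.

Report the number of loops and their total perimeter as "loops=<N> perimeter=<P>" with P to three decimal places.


Straddling triangles (16 of 56):
  (v4,v8,v5) [+-+] → (0.6101, 2.53149, 0)–(0.6101, 2.28468, 0.267108)  len=0.3637
  (v5,v8,v9) [+--] → (0.6101, 2.28468, 0.267108)–(0.6101, 2.10645, 0.46)  len=0.2626
  (v5,v9,v6) [+-+] → (0.6101, 2.10645, 0.46)–(0.6101, 1.82987, 0.160753)  len=0.4075
  (v6,v9,v10) [+--] → (0.6101, 1.82987, 0.160753)–(0.6101, 1.6813, 0)  len=0.2189
  (v6,v10,v7) [+-+] → (0.6101, 1.6813, 0)–(0.6101, 1.90949, -0.246895)  len=0.3362
  (v7,v10,v11) [+--] → (0.6101, 1.90949, -0.246895)–(0.6101, 2.10645, -0.46)  len=0.2902
  (v7,v11,v4) [+-+] → (0.6101, 2.10645, -0.46)–(0.6101, 2.31526, -0.234025)  len=0.3077
  (v4,v11,v8) [+--] → (0.6101, 2.31526, -0.234025)–(0.6101, 2.53149, 0)  len=0.3186
  (v20,v24,v21) [-+-] → (0.6101, -2.53149, 0)–(0.6101, -2.31526, 0.234025)  len=0.3186
  (v21,v24,v25) [-++] → (0.6101, -2.31526, 0.234025)–(0.6101, -2.10645, 0.46)  len=0.3077
  (v21,v25,v22) [-+-] → (0.6101, -2.10645, 0.46)–(0.6101, -1.90949, 0.246895)  len=0.2902
  (v22,v25,v26) [-++] → (0.6101, -1.90949, 0.246895)–(0.6101, -1.6813, 0)  len=0.3362
  (v22,v26,v23) [-+-] → (0.6101, -1.6813, 0)–(0.6101, -1.82987, -0.160753)  len=0.2189
  (v23,v26,v27) [-++] → (0.6101, -1.82987, -0.160753)–(0.6101, -2.10645, -0.46)  len=0.4075
  (v23,v27,v20) [-+-] → (0.6101, -2.10645, -0.46)–(0.6101, -2.28468, -0.267108)  len=0.2626
  (v20,v27,v24) [-++] → (0.6101, -2.28468, -0.267108)–(0.6101, -2.53149, 0)  len=0.3637

Chained into 2 loop(s):
  loop 1: 8 segments, perimeter = 2.5054
  loop 2: 8 segments, perimeter = 2.5054
Total perimeter = 5.011

loops=2 perimeter=5.011


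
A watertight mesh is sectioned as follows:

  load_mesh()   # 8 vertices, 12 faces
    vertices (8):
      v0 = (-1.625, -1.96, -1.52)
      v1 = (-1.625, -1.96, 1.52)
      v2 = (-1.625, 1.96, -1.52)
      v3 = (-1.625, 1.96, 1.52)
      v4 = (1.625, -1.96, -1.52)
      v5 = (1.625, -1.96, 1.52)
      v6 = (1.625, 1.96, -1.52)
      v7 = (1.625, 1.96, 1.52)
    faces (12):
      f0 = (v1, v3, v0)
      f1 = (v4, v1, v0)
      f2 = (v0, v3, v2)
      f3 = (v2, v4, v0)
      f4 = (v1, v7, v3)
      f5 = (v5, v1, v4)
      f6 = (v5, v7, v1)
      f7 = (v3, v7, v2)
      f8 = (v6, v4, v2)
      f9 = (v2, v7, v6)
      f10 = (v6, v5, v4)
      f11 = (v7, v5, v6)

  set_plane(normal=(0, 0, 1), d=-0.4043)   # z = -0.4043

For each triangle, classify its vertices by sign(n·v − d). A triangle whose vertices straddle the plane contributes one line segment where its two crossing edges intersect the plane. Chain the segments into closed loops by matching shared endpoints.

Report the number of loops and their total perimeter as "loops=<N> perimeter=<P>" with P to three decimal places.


Straddling triangles (8 of 12):
  (v1,v3,v0) [++-] → (-1.625, -0.521334, -0.4043)–(-1.625, -1.96, -0.4043)  len=1.4387
  (v4,v1,v0) [-+-] → (0.432229, -1.96, -0.4043)–(-1.625, -1.96, -0.4043)  len=2.0572
  (v0,v3,v2) [-+-] → (-1.625, -0.521334, -0.4043)–(-1.625, 1.96, -0.4043)  len=2.4813
  (v5,v1,v4) [++-] → (0.432229, -1.96, -0.4043)–(1.625, -1.96, -0.4043)  len=1.1928
  (v3,v7,v2) [++-] → (-0.432229, 1.96, -0.4043)–(-1.625, 1.96, -0.4043)  len=1.1928
  (v2,v7,v6) [-+-] → (-0.432229, 1.96, -0.4043)–(1.625, 1.96, -0.4043)  len=2.0572
  (v6,v5,v4) [-+-] → (1.625, 0.521334, -0.4043)–(1.625, -1.96, -0.4043)  len=2.4813
  (v7,v5,v6) [++-] → (1.625, 0.521334, -0.4043)–(1.625, 1.96, -0.4043)  len=1.4387

Chained into 1 loop(s):
  loop 1: 8 segments, perimeter = 14.3400
Total perimeter = 14.340

loops=1 perimeter=14.340


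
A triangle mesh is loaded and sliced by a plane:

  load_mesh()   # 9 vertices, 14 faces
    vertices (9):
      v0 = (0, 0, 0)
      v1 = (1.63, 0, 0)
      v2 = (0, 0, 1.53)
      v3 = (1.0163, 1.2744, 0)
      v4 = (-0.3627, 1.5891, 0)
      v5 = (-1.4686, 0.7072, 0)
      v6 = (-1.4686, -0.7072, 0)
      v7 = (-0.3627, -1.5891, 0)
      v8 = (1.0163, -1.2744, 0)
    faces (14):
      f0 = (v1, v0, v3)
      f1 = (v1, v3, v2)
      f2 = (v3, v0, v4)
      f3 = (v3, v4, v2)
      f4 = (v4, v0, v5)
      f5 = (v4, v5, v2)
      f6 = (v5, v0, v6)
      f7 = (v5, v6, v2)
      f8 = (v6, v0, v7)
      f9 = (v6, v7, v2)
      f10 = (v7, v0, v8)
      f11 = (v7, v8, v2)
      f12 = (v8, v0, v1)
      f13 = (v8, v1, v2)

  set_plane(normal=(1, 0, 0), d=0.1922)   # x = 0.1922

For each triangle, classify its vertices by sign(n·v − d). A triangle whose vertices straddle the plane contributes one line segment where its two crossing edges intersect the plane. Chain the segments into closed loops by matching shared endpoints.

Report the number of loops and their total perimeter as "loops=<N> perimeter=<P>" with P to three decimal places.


loops=1 perimeter=6.936

Straddling triangles (8 of 14):
  (v1,v0,v3) [+-+] → (0.1922, 0, 0)–(0.1922, 0.241011, 0)  len=0.2410
  (v1,v3,v2) [++-] → (0.1922, 0.241011, 1.24065)–(0.1922, 0, 1.34959)  len=0.2645
  (v3,v0,v4) [+--] → (0.1922, 0.241011, 0)–(0.1922, 1.46247, 0)  len=1.2215
  (v3,v4,v2) [+--] → (0.1922, 1.46247, 0)–(0.1922, 0.241011, 1.24065)  len=1.7410
  (v7,v0,v8) [--+] → (0.1922, -0.241011, 0)–(0.1922, -1.46247, 0)  len=1.2215
  (v7,v8,v2) [-+-] → (0.1922, -1.46247, 0)–(0.1922, -0.241011, 1.24065)  len=1.7410
  (v8,v0,v1) [+-+] → (0.1922, -0.241011, 0)–(0.1922, 0, 0)  len=0.2410
  (v8,v1,v2) [++-] → (0.1922, 0, 1.34959)–(0.1922, -0.241011, 1.24065)  len=0.2645

Chained into 1 loop(s):
  loop 1: 8 segments, perimeter = 6.9360
Total perimeter = 6.936


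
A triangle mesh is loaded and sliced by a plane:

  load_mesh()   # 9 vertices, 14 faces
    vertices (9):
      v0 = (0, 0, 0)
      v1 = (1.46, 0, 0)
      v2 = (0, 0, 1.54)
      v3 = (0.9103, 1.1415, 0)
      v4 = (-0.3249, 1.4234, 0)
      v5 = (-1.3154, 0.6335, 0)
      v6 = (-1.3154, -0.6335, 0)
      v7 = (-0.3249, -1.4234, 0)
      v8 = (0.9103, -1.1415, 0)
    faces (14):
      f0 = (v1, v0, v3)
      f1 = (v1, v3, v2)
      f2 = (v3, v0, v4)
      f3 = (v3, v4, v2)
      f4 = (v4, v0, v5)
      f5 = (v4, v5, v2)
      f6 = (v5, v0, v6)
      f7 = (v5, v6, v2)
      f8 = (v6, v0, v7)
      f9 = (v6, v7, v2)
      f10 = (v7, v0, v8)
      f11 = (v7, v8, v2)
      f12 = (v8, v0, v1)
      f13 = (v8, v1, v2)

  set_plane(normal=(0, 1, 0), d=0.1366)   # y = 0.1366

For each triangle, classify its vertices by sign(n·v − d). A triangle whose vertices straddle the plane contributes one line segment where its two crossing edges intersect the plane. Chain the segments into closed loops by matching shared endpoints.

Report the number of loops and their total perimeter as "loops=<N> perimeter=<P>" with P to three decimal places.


Straddling triangles (8 of 14):
  (v1,v0,v3) [--+] → (0.108933, 0.1366, 0)–(1.39422, 0.1366, 0)  len=1.2853
  (v1,v3,v2) [-+-] → (1.39422, 0.1366, 0)–(0.108933, 0.1366, 1.35571)  len=1.8681
  (v3,v0,v4) [+-+] → (0.108933, 0.1366, 0)–(-0.0311798, 0.1366, 0)  len=0.1401
  (v3,v4,v2) [++-] → (-0.0311798, 0.1366, 1.39221)–(0.108933, 0.1366, 1.35571)  len=0.1448
  (v4,v0,v5) [+-+] → (-0.0311798, 0.1366, 0)–(-0.283636, 0.1366, 0)  len=0.2525
  (v4,v5,v2) [++-] → (-0.283636, 0.1366, 1.20793)–(-0.0311798, 0.1366, 1.39221)  len=0.3126
  (v5,v0,v6) [+--] → (-0.283636, 0.1366, 0)–(-1.3154, 0.1366, 0)  len=1.0318
  (v5,v6,v2) [+--] → (-1.3154, 0.1366, 0)–(-0.283636, 0.1366, 1.20793)  len=1.5886

Chained into 1 loop(s):
  loop 1: 8 segments, perimeter = 6.6237
Total perimeter = 6.624

loops=1 perimeter=6.624


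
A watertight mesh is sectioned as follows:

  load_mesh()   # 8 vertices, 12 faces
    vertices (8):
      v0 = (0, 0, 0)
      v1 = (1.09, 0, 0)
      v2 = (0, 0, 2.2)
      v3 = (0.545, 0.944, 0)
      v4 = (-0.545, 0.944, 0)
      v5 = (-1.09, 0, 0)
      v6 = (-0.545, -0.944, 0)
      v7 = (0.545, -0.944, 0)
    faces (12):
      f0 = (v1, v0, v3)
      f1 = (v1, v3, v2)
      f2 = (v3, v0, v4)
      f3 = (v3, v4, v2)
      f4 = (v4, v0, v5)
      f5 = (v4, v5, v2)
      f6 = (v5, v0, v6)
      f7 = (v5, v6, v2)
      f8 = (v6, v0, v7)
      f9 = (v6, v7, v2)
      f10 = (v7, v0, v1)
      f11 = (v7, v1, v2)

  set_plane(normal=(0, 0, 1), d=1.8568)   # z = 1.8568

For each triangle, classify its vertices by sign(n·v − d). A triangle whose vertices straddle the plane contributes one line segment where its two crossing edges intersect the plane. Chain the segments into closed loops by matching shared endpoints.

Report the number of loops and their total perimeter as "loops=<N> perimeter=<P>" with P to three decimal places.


loops=1 perimeter=1.020

Straddling triangles (6 of 12):
  (v1,v3,v2) [--+] → (0.08502, 0.147264, 1.8568)–(0.17004, 0, 1.8568)  len=0.1700
  (v3,v4,v2) [--+] → (-0.08502, 0.147264, 1.8568)–(0.08502, 0.147264, 1.8568)  len=0.1700
  (v4,v5,v2) [--+] → (-0.17004, 0, 1.8568)–(-0.08502, 0.147264, 1.8568)  len=0.1700
  (v5,v6,v2) [--+] → (-0.08502, -0.147264, 1.8568)–(-0.17004, 0, 1.8568)  len=0.1700
  (v6,v7,v2) [--+] → (0.08502, -0.147264, 1.8568)–(-0.08502, -0.147264, 1.8568)  len=0.1700
  (v7,v1,v2) [--+] → (0.17004, 0, 1.8568)–(0.08502, -0.147264, 1.8568)  len=0.1700

Chained into 1 loop(s):
  loop 1: 6 segments, perimeter = 1.0203
Total perimeter = 1.020


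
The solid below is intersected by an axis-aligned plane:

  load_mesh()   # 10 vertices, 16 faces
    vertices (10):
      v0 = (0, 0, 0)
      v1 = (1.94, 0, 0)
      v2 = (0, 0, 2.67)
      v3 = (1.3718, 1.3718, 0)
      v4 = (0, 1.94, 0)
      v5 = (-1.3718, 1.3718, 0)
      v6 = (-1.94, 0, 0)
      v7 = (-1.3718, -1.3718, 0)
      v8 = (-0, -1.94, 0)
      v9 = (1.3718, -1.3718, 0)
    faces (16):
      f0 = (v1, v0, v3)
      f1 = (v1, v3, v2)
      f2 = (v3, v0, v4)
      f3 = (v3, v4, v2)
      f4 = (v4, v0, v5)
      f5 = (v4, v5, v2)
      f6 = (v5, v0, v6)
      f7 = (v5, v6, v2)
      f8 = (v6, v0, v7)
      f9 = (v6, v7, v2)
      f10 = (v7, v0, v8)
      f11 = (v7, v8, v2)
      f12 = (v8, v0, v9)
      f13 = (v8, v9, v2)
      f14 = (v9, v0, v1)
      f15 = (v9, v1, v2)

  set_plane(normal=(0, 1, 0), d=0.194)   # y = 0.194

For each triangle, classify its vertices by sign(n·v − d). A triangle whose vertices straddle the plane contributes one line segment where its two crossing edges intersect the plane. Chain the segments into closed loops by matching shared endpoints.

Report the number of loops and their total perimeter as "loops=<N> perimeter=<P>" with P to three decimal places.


loops=1 perimeter=9.833

Straddling triangles (8 of 16):
  (v1,v0,v3) [--+] → (0.194, 0.194, 0)–(1.85965, 0.194, 0)  len=1.6656
  (v1,v3,v2) [-+-] → (1.85965, 0.194, 0)–(0.194, 0.194, 2.29241)  len=2.8336
  (v3,v0,v4) [+-+] → (0.194, 0.194, 0)–(0, 0.194, 0)  len=0.1940
  (v3,v4,v2) [++-] → (0, 0.194, 2.403)–(0.194, 0.194, 2.29241)  len=0.2233
  (v4,v0,v5) [+-+] → (0, 0.194, 0)–(-0.194, 0.194, 0)  len=0.1940
  (v4,v5,v2) [++-] → (-0.194, 0.194, 2.29241)–(0, 0.194, 2.403)  len=0.2233
  (v5,v0,v6) [+--] → (-0.194, 0.194, 0)–(-1.85965, 0.194, 0)  len=1.6656
  (v5,v6,v2) [+--] → (-1.85965, 0.194, 0)–(-0.194, 0.194, 2.29241)  len=2.8336

Chained into 1 loop(s):
  loop 1: 8 segments, perimeter = 9.8332
Total perimeter = 9.833


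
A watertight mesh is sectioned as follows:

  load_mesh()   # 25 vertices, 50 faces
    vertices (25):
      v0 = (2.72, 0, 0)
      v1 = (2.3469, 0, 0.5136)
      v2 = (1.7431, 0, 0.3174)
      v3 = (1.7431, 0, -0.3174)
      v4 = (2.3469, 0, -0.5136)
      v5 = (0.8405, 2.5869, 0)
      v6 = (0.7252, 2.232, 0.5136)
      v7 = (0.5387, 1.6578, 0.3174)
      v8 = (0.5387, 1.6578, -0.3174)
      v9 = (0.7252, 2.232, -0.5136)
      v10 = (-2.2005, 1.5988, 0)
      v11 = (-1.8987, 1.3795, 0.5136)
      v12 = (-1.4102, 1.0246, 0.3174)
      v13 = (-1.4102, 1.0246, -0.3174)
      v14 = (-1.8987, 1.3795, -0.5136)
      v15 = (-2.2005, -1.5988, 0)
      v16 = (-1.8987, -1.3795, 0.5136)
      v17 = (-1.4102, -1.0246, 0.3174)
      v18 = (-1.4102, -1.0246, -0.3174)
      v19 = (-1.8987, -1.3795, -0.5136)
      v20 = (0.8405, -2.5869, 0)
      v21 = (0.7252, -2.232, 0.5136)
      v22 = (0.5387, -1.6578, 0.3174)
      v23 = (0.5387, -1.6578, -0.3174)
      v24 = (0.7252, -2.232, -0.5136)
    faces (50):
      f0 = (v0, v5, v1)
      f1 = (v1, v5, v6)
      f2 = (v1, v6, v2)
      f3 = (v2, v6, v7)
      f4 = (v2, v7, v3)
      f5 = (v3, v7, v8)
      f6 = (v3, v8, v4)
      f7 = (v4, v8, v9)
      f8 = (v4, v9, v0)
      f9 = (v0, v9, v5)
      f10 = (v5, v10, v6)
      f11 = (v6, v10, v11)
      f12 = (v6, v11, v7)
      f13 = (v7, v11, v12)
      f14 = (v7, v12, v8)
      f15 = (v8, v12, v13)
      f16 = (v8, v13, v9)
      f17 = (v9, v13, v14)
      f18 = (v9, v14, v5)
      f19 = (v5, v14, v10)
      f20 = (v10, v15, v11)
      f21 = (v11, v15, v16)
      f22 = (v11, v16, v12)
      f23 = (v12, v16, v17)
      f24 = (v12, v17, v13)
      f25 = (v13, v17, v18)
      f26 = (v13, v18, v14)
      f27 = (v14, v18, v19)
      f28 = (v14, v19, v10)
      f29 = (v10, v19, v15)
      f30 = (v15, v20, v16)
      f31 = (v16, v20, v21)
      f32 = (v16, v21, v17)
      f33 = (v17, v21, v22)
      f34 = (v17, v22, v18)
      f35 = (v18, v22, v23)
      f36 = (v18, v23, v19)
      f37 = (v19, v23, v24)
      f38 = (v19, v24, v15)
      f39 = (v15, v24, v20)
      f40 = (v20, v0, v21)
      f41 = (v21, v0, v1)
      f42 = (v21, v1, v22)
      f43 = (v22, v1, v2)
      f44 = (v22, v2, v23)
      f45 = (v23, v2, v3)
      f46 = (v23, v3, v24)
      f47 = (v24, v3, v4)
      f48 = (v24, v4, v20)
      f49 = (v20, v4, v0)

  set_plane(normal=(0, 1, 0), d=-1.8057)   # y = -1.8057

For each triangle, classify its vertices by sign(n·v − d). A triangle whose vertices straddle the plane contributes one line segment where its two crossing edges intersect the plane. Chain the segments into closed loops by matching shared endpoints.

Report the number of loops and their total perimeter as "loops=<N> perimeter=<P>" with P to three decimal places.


Straddling triangles (14 of 50):
  (v15,v20,v16) [+-+] → (-1.56374, -1.8057, 0)–(-0.93179, -1.8057, 0.332304)  len=0.7140
  (v16,v20,v21) [+--] → (-0.93179, -1.8057, 0.332304)–(-0.586904, -1.8057, 0.5136)  len=0.3896
  (v16,v21,v17) [+-+] → (-0.586904, -1.8057, 0.5136)–(-0.0287515, -1.8057, 0.444327)  len=0.5624
  (v17,v21,v22) [+-+] → (-0.0287515, -1.8057, 0.444327)–(0.586738, -1.8057, 0.367936)  len=0.6202
  (v19,v23,v24) [++-] → (0.586738, -1.8057, -0.367936)–(-0.586904, -1.8057, -0.5136)  len=1.1826
  (v19,v24,v15) [+-+] → (-0.586904, -1.8057, -0.5136)–(-1.24452, -1.8057, -0.16782)  len=0.7430
  (v15,v24,v20) [+--] → (-1.24452, -1.8057, -0.16782)–(-1.56374, -1.8057, 0)  len=0.3606
  (v20,v0,v21) [-+-] → (1.40808, -1.8057, 0)–(1.1062, -1.8057, 0.415505)  len=0.5136
  (v21,v0,v1) [-++] → (1.1062, -1.8057, 0.415505)–(1.03494, -1.8057, 0.5136)  len=0.1212
  (v21,v1,v22) [-++] → (1.03494, -1.8057, 0.5136)–(0.586738, -1.8057, 0.367936)  len=0.4713
  (v23,v3,v24) [++-] → (0.919613, -1.8057, -0.476127)–(0.586738, -1.8057, -0.367936)  len=0.3500
  (v24,v3,v4) [-++] → (0.919613, -1.8057, -0.476127)–(1.03494, -1.8057, -0.5136)  len=0.1213
  (v24,v4,v20) [-+-] → (1.03494, -1.8057, -0.5136)–(1.29541, -1.8057, -0.155099)  len=0.4431
  (v20,v4,v0) [-++] → (1.29541, -1.8057, -0.155099)–(1.40808, -1.8057, 0)  len=0.1917

Chained into 1 loop(s):
  loop 1: 14 segments, perimeter = 6.7848
Total perimeter = 6.785

loops=1 perimeter=6.785


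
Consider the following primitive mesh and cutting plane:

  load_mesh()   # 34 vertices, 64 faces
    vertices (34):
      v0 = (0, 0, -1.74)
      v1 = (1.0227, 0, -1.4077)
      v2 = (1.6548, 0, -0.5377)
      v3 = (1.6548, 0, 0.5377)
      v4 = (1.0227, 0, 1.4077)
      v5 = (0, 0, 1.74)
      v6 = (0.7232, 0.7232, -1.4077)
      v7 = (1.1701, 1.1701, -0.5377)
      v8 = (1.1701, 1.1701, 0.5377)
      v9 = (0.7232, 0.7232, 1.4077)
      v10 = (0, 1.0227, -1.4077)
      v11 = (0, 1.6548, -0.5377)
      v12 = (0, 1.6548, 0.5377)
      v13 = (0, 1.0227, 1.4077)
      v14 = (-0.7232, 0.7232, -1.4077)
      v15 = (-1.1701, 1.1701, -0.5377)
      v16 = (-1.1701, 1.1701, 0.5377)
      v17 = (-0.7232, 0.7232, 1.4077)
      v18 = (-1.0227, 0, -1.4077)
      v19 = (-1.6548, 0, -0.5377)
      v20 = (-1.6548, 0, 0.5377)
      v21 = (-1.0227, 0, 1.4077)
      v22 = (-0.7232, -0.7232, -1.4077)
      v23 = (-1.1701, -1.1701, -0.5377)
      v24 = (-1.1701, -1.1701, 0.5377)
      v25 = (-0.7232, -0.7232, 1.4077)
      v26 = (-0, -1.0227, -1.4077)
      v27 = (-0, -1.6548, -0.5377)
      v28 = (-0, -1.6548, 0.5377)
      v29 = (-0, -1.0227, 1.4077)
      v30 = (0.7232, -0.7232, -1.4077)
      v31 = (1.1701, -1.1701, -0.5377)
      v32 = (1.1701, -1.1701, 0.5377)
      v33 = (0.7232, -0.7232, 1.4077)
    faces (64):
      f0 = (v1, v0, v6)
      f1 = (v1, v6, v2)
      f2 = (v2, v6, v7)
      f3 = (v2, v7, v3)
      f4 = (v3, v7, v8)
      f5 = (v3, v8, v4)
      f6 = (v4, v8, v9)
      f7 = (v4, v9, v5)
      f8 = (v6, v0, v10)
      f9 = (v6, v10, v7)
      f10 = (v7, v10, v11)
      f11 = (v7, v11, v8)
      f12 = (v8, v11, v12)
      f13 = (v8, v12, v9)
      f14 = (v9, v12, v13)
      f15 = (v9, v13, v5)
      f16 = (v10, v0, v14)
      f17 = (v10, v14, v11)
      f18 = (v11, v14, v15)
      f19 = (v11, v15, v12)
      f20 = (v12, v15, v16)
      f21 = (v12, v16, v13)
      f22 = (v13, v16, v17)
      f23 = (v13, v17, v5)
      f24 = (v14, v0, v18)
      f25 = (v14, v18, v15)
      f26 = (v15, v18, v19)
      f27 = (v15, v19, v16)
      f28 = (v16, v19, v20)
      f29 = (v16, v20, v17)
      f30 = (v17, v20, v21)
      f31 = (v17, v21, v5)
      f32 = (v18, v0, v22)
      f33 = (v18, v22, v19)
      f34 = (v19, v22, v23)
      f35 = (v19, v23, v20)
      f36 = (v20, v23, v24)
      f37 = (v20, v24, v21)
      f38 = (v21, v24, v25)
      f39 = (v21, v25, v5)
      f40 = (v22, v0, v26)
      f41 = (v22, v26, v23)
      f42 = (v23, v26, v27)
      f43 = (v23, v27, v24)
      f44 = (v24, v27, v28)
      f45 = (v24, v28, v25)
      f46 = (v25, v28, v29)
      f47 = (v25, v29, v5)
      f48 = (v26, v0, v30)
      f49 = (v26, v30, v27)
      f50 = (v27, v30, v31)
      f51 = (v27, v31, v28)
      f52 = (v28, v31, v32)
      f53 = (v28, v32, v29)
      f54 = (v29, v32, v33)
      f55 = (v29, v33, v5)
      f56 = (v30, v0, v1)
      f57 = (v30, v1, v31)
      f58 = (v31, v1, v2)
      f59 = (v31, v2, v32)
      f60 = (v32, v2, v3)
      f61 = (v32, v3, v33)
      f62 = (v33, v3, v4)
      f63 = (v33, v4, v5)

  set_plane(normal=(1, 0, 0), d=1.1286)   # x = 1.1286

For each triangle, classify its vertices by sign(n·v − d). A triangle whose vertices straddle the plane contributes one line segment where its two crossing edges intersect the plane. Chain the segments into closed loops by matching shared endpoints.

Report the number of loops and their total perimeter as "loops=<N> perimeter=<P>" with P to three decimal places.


loops=1 perimeter=7.747

Straddling triangles (18 of 64):
  (v1,v6,v2) [--+] → (1.1286, 0.408488, -1.02911)–(1.1286, 0, -1.26194)  len=0.4702
  (v2,v6,v7) [+-+] → (1.1286, 0.408488, -1.02911)–(1.1286, 1.1286, -0.61849)  len=0.8290
  (v3,v8,v4) [++-] → (1.1286, 0.840662, 0.782646)–(1.1286, 0, 1.26194)  len=0.9677
  (v4,v8,v9) [-+-] → (1.1286, 0.840662, 0.782646)–(1.1286, 1.1286, 0.61849)  len=0.3314
  (v6,v10,v7) [--+] → (1.1286, 1.16487, -0.568556)–(1.1286, 1.1286, -0.61849)  len=0.0617
  (v7,v10,v11) [+--] → (1.1286, 1.16487, -0.568556)–(1.1286, 1.18729, -0.5377)  len=0.0381
  (v7,v11,v8) [+-+] → (1.1286, 1.18729, -0.5377)–(1.1286, 1.18729, 0.499559)  len=1.0373
  (v8,v11,v12) [+--] → (1.1286, 1.18729, 0.499559)–(1.1286, 1.18729, 0.5377)  len=0.0381
  (v8,v12,v9) [+--] → (1.1286, 1.18729, 0.5377)–(1.1286, 1.1286, 0.61849)  len=0.0999
  (v27,v30,v31) [--+] → (1.1286, -1.1286, -0.61849)–(1.1286, -1.18729, -0.5377)  len=0.0999
  (v27,v31,v28) [-+-] → (1.1286, -1.18729, -0.5377)–(1.1286, -1.18729, -0.499559)  len=0.0381
  (v28,v31,v32) [-++] → (1.1286, -1.18729, -0.499559)–(1.1286, -1.18729, 0.5377)  len=1.0373
  (v28,v32,v29) [-+-] → (1.1286, -1.18729, 0.5377)–(1.1286, -1.16487, 0.568556)  len=0.0381
  (v29,v32,v33) [-+-] → (1.1286, -1.16487, 0.568556)–(1.1286, -1.1286, 0.61849)  len=0.0617
  (v30,v1,v31) [--+] → (1.1286, -0.840662, -0.782646)–(1.1286, -1.1286, -0.61849)  len=0.3314
  (v31,v1,v2) [+-+] → (1.1286, -0.840662, -0.782646)–(1.1286, 0, -1.26194)  len=0.9677
  (v32,v3,v33) [++-] → (1.1286, -0.408488, 1.02911)–(1.1286, -1.1286, 0.61849)  len=0.8290
  (v33,v3,v4) [-+-] → (1.1286, -0.408488, 1.02911)–(1.1286, 0, 1.26194)  len=0.4702

Chained into 1 loop(s):
  loop 1: 18 segments, perimeter = 7.7468
Total perimeter = 7.747
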